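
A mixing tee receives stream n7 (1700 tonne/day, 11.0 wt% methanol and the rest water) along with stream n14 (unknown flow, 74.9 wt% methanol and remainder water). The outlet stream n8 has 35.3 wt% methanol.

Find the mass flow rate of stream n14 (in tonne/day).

1043 tonne/day

Let n14 be the unknown flow. Total out = 1700 + n14.
methanol balance: 187 + 0.749·n14 = 0.353·(1700 + n14)
(0.749 − 0.353)·n14 = 0.353×1700 − 187 = 413.1
n14 = 413.1 / 0.396 = 1043.2 tonne/day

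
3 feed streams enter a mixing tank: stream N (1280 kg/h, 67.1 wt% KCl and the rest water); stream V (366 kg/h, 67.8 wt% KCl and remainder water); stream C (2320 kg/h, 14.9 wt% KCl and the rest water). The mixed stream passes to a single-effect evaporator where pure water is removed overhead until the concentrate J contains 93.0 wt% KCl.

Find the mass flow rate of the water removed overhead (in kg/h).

KCl entering = 1280×0.671 + 366×0.678 + 2320×0.149 = 1452.7 kg/h.
All KCl reports to J, so J = 1452.7/0.930 = 1562.1 kg/h.
Total feed = 3966 kg/h; overhead = 3966 − 1562.1 = 2403.9 kg/h.

2404 kg/h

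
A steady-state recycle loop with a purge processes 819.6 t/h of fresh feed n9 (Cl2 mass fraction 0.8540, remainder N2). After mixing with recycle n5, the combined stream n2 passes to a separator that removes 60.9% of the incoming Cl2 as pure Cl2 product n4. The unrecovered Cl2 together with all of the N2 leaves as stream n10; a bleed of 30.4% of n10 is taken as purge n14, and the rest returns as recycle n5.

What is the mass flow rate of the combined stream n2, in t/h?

N2 enters only via n9 and leaves only via the purge: 819.6×0.146 = 0.304×(N2 in n10), and the separator passes all N2, so N2 in n2 = N2 in n10 = 393.62 t/h.
Cl2 in n2: m_A = 819.6×0.854 + (1−0.304)·(1−0.609)·m_A, so m_A = 699.94/0.7279 = 961.63 t/h.
n2 = 961.63 + 393.62 = 1355.3 t/h.

1355 t/h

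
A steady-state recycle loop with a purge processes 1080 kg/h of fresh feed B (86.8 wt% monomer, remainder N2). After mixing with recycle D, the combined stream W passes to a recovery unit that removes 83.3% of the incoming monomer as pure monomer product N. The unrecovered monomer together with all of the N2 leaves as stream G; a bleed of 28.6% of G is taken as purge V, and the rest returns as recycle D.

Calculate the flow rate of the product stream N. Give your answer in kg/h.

monomer in W: m_A = 1080×0.868 + (1−0.286)·(1−0.833)·m_A, so m_A = 937.44/0.8808 = 1064.4 kg/h.
Product N = 0.833×1064.4 = 886.6 kg/h.

886.6 kg/h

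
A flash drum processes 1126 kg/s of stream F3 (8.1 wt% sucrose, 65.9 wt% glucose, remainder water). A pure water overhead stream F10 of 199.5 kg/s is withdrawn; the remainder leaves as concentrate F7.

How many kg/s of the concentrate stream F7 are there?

926.5 kg/s

Concentrate = 1126 − 199.5 = 926.5 kg/s.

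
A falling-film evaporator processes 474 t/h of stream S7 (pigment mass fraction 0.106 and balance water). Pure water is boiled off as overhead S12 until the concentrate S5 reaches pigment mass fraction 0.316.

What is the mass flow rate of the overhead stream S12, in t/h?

pigment is conserved: 474×0.106 = 50.244 t/h all reports to the concentrate.
Concentrate = 50.244/(target fraction) = 159 t/h.
Overhead = 474 − 159 = 315 t/h.

315 t/h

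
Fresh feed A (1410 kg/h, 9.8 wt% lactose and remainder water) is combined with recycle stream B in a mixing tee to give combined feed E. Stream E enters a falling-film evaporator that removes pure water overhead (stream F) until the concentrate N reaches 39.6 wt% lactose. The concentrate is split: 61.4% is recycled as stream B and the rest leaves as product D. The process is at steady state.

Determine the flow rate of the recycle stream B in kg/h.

Overall lactose balance (none leaves overhead): lactose in fresh feed = lactose in product, i.e. 1410×0.098 = (1−0.614)·N·0.396.
N = 138.18/(0.396×0.386) = 903.99 kg/h.
Recycle B = 0.614×903.99 = 555.05 kg/h.

555 kg/h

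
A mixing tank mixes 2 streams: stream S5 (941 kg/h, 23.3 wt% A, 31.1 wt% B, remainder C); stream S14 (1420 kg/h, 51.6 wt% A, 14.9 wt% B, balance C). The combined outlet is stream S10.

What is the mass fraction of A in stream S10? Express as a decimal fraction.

Total flow out = 941 + 1420 = 2361 kg/h.
A in = 941×0.233 + 1420×0.516 = 951.97 kg/h.
A mass fraction in S10 = 951.97/2361 = 0.4032.

0.4032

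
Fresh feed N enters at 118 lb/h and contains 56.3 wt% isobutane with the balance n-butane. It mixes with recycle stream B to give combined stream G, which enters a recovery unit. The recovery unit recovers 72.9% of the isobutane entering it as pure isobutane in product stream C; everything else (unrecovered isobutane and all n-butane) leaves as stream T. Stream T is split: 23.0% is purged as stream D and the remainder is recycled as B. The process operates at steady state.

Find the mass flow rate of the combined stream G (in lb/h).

n-butane enters only via N and leaves only via the purge: 118×0.437 = 0.230×(n-butane in T), and the recovery unit passes all n-butane, so n-butane in G = n-butane in T = 224.2 lb/h.
isobutane in G: m_A = 118×0.563 + (1−0.230)·(1−0.729)·m_A, so m_A = 66.434/0.7913 = 83.952 lb/h.
G = 83.952 + 224.2 = 308.15 lb/h.

308.2 lb/h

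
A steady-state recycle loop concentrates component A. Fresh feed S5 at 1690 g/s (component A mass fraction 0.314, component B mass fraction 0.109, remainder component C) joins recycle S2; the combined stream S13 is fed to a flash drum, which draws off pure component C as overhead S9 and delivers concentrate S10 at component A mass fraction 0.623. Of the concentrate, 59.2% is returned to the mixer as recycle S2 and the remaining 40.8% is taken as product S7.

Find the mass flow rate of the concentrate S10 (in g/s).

Overall component A balance (none leaves overhead): component A in fresh feed = component A in product, i.e. 1690×0.314 = (1−0.592)·S10·0.623.
S10 = 530.66/(0.623×0.408) = 2087.7 g/s.

2088 g/s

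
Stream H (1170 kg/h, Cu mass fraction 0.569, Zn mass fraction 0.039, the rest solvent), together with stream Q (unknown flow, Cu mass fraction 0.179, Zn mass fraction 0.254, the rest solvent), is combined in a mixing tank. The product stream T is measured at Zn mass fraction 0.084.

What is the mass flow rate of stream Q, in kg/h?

Let Q be the unknown flow. Total out = 1170 + Q.
Zn balance: 45.63 + 0.254·Q = 0.084·(1170 + Q)
(0.254 − 0.084)·Q = 0.084×1170 − 45.63 = 52.65
Q = 52.65 / 0.170 = 309.71 kg/h

309.7 kg/h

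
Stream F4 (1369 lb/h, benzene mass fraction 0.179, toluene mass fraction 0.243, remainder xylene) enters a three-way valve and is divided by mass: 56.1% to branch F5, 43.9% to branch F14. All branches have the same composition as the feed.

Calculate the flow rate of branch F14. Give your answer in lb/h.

Branch F14 flow = 0.439×1369 = 600.99 lb/h.

601 lb/h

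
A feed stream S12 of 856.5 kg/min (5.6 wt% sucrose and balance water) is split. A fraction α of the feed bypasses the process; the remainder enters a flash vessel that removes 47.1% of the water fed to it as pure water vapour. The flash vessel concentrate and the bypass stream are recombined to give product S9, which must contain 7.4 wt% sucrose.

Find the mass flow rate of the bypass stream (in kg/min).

387.9 kg/min

All 856.5×0.056 = 47.964 kg/min of sucrose reaches S9, so S9 = 47.964/0.074 = 648.16 kg/min and vapour = 208.34 kg/min.
The evaporator receives (1−α)·856.5 of feed at 0.944 water and removes 0.471 of that water:
0.471×0.944×(1−α)×856.5 = 208.34
(1−α) = 208.34/380.82 = 0.5471;  α = 0.4529.
Bypass flow = 0.4529×856.5 = 387.93 kg/min.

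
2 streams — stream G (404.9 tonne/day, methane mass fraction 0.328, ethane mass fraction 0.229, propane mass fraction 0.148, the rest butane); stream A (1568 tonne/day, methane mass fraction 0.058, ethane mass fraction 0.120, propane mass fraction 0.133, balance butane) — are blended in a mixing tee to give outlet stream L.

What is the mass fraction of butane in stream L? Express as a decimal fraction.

0.608

Total flow out = 404.9 + 1568 = 1972.9 tonne/day.
butane in = 404.9×0.295 + 1568×0.689 = 1199.8 tonne/day.
butane mass fraction in L = 1199.8/1972.9 = 0.608.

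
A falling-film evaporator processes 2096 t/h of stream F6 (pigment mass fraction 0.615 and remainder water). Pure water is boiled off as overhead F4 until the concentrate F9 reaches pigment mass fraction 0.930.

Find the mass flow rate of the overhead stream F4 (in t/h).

pigment is conserved: 2096×0.615 = 1289 t/h all reports to the concentrate.
Concentrate = 1289/(target fraction) = 1386.1 t/h.
Overhead = 2096 − 1386.1 = 709.94 t/h.

709.9 t/h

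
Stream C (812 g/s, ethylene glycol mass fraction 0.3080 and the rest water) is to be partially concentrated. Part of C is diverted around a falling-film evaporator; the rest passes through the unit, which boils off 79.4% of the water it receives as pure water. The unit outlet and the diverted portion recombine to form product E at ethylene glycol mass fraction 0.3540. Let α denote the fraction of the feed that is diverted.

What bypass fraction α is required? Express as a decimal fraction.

0.764

All 812×0.308 = 250.1 g/s of ethylene glycol reaches E, so E = 250.1/0.354 = 706.49 g/s and vapour = 105.51 g/s.
The evaporator receives (1−α)·812 of feed at 0.692 water and removes 0.794 of that water:
0.794×0.692×(1−α)×812 = 105.51
(1−α) = 105.51/446.15 = 0.2365;  α = 0.7635.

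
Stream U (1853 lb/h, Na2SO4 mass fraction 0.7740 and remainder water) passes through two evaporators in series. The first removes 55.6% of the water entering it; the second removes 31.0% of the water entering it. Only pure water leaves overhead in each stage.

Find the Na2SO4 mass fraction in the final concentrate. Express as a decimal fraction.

water in feed = 1853×0.226 = 418.78 lb/h.
After stage 1: water left = (1−0.556)×418.78 = 185.94; stream total = 1620.2 lb/h.
After stage 2: water left = (1−0.310)×185.94 = 128.3; final concentrate = 1562.5 lb/h.
Na2SO4 fraction = 1434.2/1562.5 = 0.9179.

0.9179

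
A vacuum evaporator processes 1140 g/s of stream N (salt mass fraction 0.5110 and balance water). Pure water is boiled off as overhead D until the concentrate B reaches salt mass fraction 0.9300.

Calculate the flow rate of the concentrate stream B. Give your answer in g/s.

salt is conserved: 1140×0.511 = 582.54 g/s all reports to the concentrate.
Concentrate = 582.54/(target fraction) = 626.39 g/s.

626.4 g/s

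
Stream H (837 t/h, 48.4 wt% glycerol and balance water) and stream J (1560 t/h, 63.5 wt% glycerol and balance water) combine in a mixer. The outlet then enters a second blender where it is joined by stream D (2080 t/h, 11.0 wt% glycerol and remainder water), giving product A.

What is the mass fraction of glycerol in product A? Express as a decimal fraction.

Overall, product flow = 4477 t/h.
glycerol in = 837×0.484 + 1560×0.635 + 2080×0.110 = 1624.5 t/h.
glycerol fraction in A = 0.363.

0.363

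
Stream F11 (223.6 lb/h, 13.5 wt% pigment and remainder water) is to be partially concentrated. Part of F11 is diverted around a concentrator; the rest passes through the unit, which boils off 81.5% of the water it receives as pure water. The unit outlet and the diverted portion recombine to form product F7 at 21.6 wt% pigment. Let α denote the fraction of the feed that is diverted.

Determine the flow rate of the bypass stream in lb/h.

104.7 lb/h

All 223.6×0.135 = 30.186 lb/h of pigment reaches F7, so F7 = 30.186/0.216 = 139.75 lb/h and vapour = 83.85 lb/h.
The evaporator receives (1−α)·223.6 of feed at 0.865 water and removes 0.815 of that water:
0.815×0.865×(1−α)×223.6 = 83.85
(1−α) = 83.85/157.63 = 0.5319;  α = 0.4681.
Bypass flow = 0.4681×223.6 = 104.66 lb/h.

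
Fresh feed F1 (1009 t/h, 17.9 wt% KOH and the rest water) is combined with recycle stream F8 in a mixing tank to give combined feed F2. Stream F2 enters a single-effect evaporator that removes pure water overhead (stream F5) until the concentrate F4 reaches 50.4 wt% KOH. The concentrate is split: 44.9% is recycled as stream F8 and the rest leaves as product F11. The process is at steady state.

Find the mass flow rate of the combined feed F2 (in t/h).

Overall KOH balance (none leaves overhead): KOH in fresh feed = KOH in product, i.e. 1009×0.179 = (1−0.449)·F4·0.504.
F4 = 180.61/(0.504×0.551) = 650.37 t/h.
Recycle F8 = 0.449×650.37 = 292.02 t/h.
Combined feed F2 = 1009 + 292.02 = 1301 t/h.

1301 t/h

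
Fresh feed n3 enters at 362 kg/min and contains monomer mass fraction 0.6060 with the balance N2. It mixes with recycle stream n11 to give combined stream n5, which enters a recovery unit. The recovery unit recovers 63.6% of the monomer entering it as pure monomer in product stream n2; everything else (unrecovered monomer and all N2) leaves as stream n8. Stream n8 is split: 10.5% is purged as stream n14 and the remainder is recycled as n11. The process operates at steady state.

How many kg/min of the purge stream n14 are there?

155.1 kg/min

N2 enters only via n3 and leaves only via the purge: 362×0.394 = 0.105×(N2 in n8), and the recovery unit passes all N2, so N2 in n5 = N2 in n8 = 1358.4 kg/min.
monomer in n5: m_A = 362×0.606 + (1−0.105)·(1−0.636)·m_A, so m_A = 219.37/0.6742 = 325.37 kg/min.
n8 = (1−0.636)×325.37 + 1358.4 = 1476.8 kg/min.
Purge n14 = 0.105×1476.8 = 155.06 kg/min.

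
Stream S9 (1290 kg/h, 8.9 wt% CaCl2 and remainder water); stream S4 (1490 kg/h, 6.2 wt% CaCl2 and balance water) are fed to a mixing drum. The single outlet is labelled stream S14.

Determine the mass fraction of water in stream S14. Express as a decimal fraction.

Total flow out = 1290 + 1490 = 2780 kg/h.
water in = 1290×0.911 + 1490×0.938 = 2572.8 kg/h.
water mass fraction in S14 = 2572.8/2780 = 0.925.

0.925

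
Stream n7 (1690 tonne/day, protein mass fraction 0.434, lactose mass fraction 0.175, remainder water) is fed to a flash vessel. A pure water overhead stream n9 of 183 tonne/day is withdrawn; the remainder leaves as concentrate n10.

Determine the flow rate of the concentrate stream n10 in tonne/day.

1507 tonne/day

Concentrate = 1690 − 183 = 1507 tonne/day.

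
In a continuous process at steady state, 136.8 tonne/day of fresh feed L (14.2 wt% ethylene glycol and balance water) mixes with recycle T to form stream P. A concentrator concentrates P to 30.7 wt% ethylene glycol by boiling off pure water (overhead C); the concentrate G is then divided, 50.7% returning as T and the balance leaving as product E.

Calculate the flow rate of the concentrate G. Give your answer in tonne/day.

Overall ethylene glycol balance (none leaves overhead): ethylene glycol in fresh feed = ethylene glycol in product, i.e. 136.8×0.142 = (1−0.507)·G·0.307.
G = 19.426/(0.307×0.493) = 128.35 tonne/day.

128.3 tonne/day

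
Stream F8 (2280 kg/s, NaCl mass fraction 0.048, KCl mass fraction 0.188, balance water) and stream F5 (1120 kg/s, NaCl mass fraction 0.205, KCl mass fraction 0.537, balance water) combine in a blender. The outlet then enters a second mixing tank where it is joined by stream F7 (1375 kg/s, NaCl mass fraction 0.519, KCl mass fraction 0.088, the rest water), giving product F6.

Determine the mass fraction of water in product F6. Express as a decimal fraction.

0.538

Overall, product flow = 4775 kg/s.
water in = 2280×0.764 + 1120×0.258 + 1375×0.393 = 2571.3 kg/s.
water fraction in F6 = 0.538.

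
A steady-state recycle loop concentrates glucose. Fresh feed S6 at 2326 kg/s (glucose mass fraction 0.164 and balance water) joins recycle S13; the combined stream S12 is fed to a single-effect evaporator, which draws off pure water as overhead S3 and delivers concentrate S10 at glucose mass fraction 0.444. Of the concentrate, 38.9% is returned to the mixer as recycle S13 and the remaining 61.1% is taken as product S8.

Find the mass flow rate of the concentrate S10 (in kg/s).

1406 kg/s

Overall glucose balance (none leaves overhead): glucose in fresh feed = glucose in product, i.e. 2326×0.164 = (1−0.389)·S10·0.444.
S10 = 381.46/(0.444×0.611) = 1406.1 kg/s.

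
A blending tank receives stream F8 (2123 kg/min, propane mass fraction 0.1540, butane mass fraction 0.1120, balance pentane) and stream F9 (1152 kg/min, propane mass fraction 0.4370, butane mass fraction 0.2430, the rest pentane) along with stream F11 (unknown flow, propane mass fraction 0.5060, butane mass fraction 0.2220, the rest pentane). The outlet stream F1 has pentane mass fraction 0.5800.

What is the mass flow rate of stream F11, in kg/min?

Let F11 be the unknown flow. Total out = 3275 + F11.
pentane balance: 1926.9 + 0.272·F11 = 0.580·(3275 + F11)
(0.272 − 0.580)·F11 = 0.580×3275 − 1926.9 = -27.422
F11 = -27.422 / -0.308 = 89.032 kg/min

89.03 kg/min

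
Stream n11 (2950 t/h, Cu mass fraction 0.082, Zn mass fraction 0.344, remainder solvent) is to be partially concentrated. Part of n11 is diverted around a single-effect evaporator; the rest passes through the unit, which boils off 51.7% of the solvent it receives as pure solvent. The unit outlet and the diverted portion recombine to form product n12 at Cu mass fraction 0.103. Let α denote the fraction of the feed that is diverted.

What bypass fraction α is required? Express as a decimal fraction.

All 2950×0.082 = 241.9 t/h of Cu reaches n12, so n12 = 241.9/0.103 = 2348.5 t/h and vapour = 601.46 t/h.
The evaporator receives (1−α)·2950 of feed at 0.574 solvent and removes 0.517 of that solvent:
0.517×0.574×(1−α)×2950 = 601.46
(1−α) = 601.46/875.44 = 0.6870;  α = 0.3130.

0.313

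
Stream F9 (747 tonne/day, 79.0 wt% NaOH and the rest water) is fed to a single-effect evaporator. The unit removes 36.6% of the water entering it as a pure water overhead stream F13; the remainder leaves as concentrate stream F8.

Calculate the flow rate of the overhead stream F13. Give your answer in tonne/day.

water entering = 747×0.210 = 156.87 tonne/day; overhead removed = 0.366×156.87 = 57.414 tonne/day.

57.41 tonne/day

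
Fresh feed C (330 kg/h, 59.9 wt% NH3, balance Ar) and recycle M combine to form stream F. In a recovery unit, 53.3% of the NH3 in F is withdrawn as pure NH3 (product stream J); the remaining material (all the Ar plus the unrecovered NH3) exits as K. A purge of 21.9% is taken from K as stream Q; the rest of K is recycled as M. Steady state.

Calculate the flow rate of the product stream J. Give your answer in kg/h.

NH3 in F: m_A = 330×0.599 + (1−0.219)·(1−0.533)·m_A, so m_A = 197.67/0.6353 = 311.16 kg/h.
Product J = 0.533×311.16 = 165.85 kg/h.

165.8 kg/h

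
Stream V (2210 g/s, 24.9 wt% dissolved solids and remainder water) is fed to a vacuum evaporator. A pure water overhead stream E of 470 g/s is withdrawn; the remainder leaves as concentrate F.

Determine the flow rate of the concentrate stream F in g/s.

1740 g/s

Concentrate = 2210 − 470 = 1740 g/s.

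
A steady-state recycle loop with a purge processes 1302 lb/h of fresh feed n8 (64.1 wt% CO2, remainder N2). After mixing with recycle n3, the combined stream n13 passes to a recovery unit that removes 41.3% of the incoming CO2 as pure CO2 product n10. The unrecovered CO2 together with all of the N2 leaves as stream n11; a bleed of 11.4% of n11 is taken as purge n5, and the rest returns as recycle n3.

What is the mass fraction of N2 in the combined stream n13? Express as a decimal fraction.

N2 enters only via n8 and leaves only via the purge: 1302×0.359 = 0.114×(N2 in n11), and the recovery unit passes all N2, so N2 in n13 = N2 in n11 = 4100.2 lb/h.
CO2 in n13: m_A = 1302×0.641 + (1−0.114)·(1−0.413)·m_A, so m_A = 834.58/0.4799 = 1739 lb/h.
n13 = 1739 + 4100.2 = 5839.2 lb/h.
N2 fraction in n13 = 4100.2/5839.2 = 0.7022.

0.7022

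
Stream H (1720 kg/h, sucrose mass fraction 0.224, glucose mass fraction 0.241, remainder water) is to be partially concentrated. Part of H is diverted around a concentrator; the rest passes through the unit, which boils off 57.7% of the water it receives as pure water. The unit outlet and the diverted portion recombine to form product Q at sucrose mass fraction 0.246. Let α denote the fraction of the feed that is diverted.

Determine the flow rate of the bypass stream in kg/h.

1222 kg/h

All 1720×0.224 = 385.28 kg/h of sucrose reaches Q, so Q = 385.28/0.246 = 1566.2 kg/h and vapour = 153.82 kg/h.
The evaporator receives (1−α)·1720 of feed at 0.535 water and removes 0.577 of that water:
0.577×0.535×(1−α)×1720 = 153.82
(1−α) = 153.82/530.96 = 0.2897;  α = 0.7103.
Bypass flow = 0.7103×1720 = 1221.7 kg/h.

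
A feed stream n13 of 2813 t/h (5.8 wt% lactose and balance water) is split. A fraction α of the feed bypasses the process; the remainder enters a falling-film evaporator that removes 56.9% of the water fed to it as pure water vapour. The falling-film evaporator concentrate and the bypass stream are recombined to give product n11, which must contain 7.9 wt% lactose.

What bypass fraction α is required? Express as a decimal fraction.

All 2813×0.058 = 163.15 t/h of lactose reaches n11, so n11 = 163.15/0.079 = 2065.2 t/h and vapour = 747.76 t/h.
The evaporator receives (1−α)·2813 of feed at 0.942 water and removes 0.569 of that water:
0.569×0.942×(1−α)×2813 = 747.76
(1−α) = 747.76/1507.8 = 0.4959;  α = 0.5041.

0.504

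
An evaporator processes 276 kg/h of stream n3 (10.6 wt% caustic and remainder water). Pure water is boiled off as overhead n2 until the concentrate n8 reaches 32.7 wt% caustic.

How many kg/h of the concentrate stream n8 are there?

89.47 kg/h

caustic is conserved: 276×0.106 = 29.256 kg/h all reports to the concentrate.
Concentrate = 29.256/(target fraction) = 89.468 kg/h.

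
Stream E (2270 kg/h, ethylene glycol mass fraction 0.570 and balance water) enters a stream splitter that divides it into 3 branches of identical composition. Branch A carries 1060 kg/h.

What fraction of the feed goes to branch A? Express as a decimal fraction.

0.467

Fraction to A = 1060/2270 = 0.4670.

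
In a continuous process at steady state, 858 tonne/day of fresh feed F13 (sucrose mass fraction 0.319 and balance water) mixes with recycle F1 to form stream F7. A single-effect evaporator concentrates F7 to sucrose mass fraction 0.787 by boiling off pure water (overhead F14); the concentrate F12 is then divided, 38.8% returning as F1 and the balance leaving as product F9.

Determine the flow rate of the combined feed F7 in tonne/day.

1078 tonne/day

Overall sucrose balance (none leaves overhead): sucrose in fresh feed = sucrose in product, i.e. 858×0.319 = (1−0.388)·F12·0.787.
F12 = 273.7/(0.787×0.612) = 568.27 tonne/day.
Recycle F1 = 0.388×568.27 = 220.49 tonne/day.
Combined feed F7 = 858 + 220.49 = 1078.5 tonne/day.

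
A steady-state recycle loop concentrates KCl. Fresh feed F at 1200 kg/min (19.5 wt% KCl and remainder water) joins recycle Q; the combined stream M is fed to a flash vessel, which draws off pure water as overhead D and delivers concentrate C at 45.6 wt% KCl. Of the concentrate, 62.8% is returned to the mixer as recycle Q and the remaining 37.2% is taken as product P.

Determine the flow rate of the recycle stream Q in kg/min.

866.3 kg/min

Overall KCl balance (none leaves overhead): KCl in fresh feed = KCl in product, i.e. 1200×0.195 = (1−0.628)·C·0.456.
C = 234/(0.456×0.372) = 1379.5 kg/min.
Recycle Q = 0.628×1379.5 = 866.3 kg/min.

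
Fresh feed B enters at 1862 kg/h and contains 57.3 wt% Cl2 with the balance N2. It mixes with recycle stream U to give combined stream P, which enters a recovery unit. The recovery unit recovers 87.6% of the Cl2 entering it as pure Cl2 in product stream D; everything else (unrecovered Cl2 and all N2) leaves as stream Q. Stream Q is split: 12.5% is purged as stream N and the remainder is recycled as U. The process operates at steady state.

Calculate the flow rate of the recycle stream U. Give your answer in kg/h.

5695 kg/h

N2 enters only via B and leaves only via the purge: 1862×0.427 = 0.125×(N2 in Q), and the recovery unit passes all N2, so N2 in P = N2 in Q = 6360.6 kg/h.
Cl2 in P: m_A = 1862×0.573 + (1−0.125)·(1−0.876)·m_A, so m_A = 1066.9/0.8915 = 1196.8 kg/h.
Q = (1−0.876)×1196.8 + 6360.6 = 6509 kg/h.
Recycle U = (1−0.125)×6509 = 5695.4 kg/h.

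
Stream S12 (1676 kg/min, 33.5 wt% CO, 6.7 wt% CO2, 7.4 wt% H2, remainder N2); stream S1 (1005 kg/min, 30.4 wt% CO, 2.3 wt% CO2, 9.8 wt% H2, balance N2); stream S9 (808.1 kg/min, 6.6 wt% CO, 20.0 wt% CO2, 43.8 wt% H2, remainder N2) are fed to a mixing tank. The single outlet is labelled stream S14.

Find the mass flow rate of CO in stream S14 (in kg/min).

CO out = CO in = 1676×0.335 + 1005×0.304 + 808.1×0.066 = 920.31 kg/min.

920.3 kg/min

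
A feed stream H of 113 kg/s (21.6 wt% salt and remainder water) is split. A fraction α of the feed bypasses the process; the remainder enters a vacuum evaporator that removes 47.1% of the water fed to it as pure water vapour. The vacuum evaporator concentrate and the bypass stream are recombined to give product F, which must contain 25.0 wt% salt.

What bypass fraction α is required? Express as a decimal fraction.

All 113×0.216 = 24.408 kg/s of salt reaches F, so F = 24.408/0.250 = 97.632 kg/s and vapour = 15.368 kg/s.
The evaporator receives (1−α)·113 of feed at 0.784 water and removes 0.471 of that water:
0.471×0.784×(1−α)×113 = 15.368
(1−α) = 15.368/41.727 = 0.3683;  α = 0.6317.

0.632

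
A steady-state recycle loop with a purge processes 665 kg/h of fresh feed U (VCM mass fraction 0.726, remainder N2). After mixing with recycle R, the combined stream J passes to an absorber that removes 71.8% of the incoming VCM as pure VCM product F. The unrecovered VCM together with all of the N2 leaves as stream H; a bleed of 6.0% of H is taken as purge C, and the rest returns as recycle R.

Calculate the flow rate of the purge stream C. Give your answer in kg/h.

193.3 kg/h

N2 enters only via U and leaves only via the purge: 665×0.274 = 0.060×(N2 in H), and the absorber passes all N2, so N2 in J = N2 in H = 3036.8 kg/h.
VCM in J: m_A = 665×0.726 + (1−0.060)·(1−0.718)·m_A, so m_A = 482.79/0.7349 = 656.93 kg/h.
H = (1−0.718)×656.93 + 3036.8 = 3222.1 kg/h.
Purge C = 0.060×3222.1 = 193.33 kg/h.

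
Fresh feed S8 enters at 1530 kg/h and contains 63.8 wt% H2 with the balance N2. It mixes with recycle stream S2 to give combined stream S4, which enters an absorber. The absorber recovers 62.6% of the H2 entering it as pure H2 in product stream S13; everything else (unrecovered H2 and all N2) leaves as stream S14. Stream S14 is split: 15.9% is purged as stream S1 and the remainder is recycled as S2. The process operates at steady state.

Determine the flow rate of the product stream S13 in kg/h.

891.5 kg/h

H2 in S4: m_A = 1530×0.638 + (1−0.159)·(1−0.626)·m_A, so m_A = 976.14/0.6855 = 1424.1 kg/h.
Product S13 = 0.626×1424.1 = 891.46 kg/h.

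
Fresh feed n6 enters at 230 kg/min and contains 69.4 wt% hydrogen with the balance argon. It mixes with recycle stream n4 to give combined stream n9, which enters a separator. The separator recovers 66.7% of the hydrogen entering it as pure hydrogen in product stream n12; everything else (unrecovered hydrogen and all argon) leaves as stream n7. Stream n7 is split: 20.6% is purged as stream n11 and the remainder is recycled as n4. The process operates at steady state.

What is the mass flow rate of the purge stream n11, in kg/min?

85.27 kg/min

argon enters only via n6 and leaves only via the purge: 230×0.306 = 0.206×(argon in n7), and the separator passes all argon, so argon in n9 = argon in n7 = 341.65 kg/min.
hydrogen in n9: m_A = 230×0.694 + (1−0.206)·(1−0.667)·m_A, so m_A = 159.62/0.7356 = 216.99 kg/min.
n7 = (1−0.667)×216.99 + 341.65 = 413.91 kg/min.
Purge n11 = 0.206×413.91 = 85.265 kg/min.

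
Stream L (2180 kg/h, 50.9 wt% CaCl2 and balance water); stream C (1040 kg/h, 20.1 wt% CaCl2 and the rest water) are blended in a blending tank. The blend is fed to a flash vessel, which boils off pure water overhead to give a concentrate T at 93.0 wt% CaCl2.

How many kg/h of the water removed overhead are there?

CaCl2 entering = 2180×0.509 + 1040×0.201 = 1318.7 kg/h.
All CaCl2 reports to T, so T = 1318.7/0.930 = 1417.9 kg/h.
Total feed = 3220 kg/h; overhead = 3220 − 1417.9 = 1802.1 kg/h.

1802 kg/h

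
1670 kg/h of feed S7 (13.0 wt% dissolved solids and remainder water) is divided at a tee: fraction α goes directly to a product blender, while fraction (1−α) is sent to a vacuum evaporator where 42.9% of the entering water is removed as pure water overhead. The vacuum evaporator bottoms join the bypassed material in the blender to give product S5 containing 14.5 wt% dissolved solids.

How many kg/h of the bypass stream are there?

All 1670×0.130 = 217.1 kg/h of dissolved solids reaches S5, so S5 = 217.1/0.145 = 1497.2 kg/h and vapour = 172.76 kg/h.
The evaporator receives (1−α)·1670 of feed at 0.870 water and removes 0.429 of that water:
0.429×0.870×(1−α)×1670 = 172.76
(1−α) = 172.76/623.29 = 0.2772;  α = 0.7228.
Bypass flow = 0.7228×1670 = 1207.1 kg/h.

1207 kg/h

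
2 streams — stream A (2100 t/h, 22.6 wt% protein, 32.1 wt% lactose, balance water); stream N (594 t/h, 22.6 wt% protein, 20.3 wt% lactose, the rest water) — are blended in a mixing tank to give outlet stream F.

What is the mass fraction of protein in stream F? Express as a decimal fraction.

Total flow out = 2100 + 594 = 2694 t/h.
protein in = 2100×0.226 + 594×0.226 = 608.84 t/h.
protein mass fraction in F = 608.84/2694 = 0.226.

0.226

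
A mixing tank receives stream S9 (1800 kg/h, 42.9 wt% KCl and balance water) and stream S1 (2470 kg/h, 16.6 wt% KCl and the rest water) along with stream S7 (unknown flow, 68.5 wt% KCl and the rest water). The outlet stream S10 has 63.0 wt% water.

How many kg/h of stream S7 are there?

1262 kg/h

Let S7 be the unknown flow. Total out = 4270 + S7.
water balance: 3087.8 + 0.315·S7 = 0.630·(4270 + S7)
(0.315 − 0.630)·S7 = 0.630×4270 − 3087.8 = -397.68
S7 = -397.68 / -0.315 = 1262.5 kg/h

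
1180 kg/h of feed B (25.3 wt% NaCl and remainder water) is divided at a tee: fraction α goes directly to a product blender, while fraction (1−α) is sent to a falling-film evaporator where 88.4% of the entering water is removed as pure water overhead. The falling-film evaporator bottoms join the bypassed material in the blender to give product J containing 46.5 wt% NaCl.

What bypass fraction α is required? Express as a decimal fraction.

0.310

All 1180×0.253 = 298.54 kg/h of NaCl reaches J, so J = 298.54/0.465 = 642.02 kg/h and vapour = 537.98 kg/h.
The evaporator receives (1−α)·1180 of feed at 0.747 water and removes 0.884 of that water:
0.884×0.747×(1−α)×1180 = 537.98
(1−α) = 537.98/779.21 = 0.6904;  α = 0.3096.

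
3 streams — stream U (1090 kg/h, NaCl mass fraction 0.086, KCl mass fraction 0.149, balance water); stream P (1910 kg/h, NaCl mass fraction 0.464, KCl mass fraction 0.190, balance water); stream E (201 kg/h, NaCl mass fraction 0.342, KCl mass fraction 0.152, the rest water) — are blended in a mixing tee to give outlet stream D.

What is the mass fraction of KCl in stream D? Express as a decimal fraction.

0.174

Total flow out = 1090 + 1910 + 201 = 3201 kg/h.
KCl in = 1090×0.149 + 1910×0.190 + 201×0.152 = 555.86 kg/h.
KCl mass fraction in D = 555.86/3201 = 0.174.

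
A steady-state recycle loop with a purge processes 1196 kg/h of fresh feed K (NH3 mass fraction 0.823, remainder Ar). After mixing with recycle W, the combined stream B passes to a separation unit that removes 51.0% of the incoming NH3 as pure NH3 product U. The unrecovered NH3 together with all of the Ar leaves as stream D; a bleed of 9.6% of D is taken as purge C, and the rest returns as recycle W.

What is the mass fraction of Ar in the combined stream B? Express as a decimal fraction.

Ar enters only via K and leaves only via the purge: 1196×0.177 = 0.096×(Ar in D), and the separation unit passes all Ar, so Ar in B = Ar in D = 2205.1 kg/h.
NH3 in B: m_A = 1196×0.823 + (1−0.096)·(1−0.510)·m_A, so m_A = 984.31/0.5570 = 1767 kg/h.
B = 1767 + 2205.1 = 3972.2 kg/h.
Ar fraction in B = 2205.1/3972.2 = 0.555.

0.555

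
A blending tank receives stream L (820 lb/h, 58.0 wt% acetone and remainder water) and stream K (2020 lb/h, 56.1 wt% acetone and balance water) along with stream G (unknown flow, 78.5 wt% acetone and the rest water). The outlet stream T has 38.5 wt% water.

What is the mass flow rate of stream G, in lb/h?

810.5 lb/h

Let G be the unknown flow. Total out = 2840 + G.
water balance: 1231.2 + 0.215·G = 0.385·(2840 + G)
(0.215 − 0.385)·G = 0.385×2840 − 1231.2 = -137.78
G = -137.78 / -0.170 = 810.47 lb/h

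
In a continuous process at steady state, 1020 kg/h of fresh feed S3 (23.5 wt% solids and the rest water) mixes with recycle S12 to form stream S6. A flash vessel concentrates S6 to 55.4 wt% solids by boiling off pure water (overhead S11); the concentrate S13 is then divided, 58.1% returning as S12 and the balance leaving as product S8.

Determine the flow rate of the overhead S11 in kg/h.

Overall solids balance (none leaves overhead): solids in fresh feed = solids in product, i.e. 1020×0.235 = (1−0.581)·S13·0.554.
S13 = 239.7/(0.554×0.419) = 1032.6 kg/h.
Recycle S12 = 0.581×1032.6 = 599.96 kg/h.
Combined feed S6 = 1020 + 599.96 = 1620 kg/h.
Overhead S11 = S6 − S13 = 1620 − 1032.6 = 587.33 kg/h.

587.3 kg/h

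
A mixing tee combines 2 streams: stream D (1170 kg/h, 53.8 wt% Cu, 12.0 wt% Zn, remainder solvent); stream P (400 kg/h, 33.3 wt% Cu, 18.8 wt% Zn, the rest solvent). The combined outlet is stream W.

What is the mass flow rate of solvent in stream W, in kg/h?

solvent out = solvent in = 1170×0.342 + 400×0.479 = 591.74 kg/h.

591.7 kg/h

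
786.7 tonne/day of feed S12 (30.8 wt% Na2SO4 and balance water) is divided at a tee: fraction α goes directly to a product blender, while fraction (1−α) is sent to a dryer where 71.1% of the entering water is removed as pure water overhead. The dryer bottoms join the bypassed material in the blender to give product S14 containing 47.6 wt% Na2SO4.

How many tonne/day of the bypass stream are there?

All 786.7×0.308 = 242.3 tonne/day of Na2SO4 reaches S14, so S14 = 242.3/0.476 = 509.04 tonne/day and vapour = 277.66 tonne/day.
The evaporator receives (1−α)·786.7 of feed at 0.692 water and removes 0.711 of that water:
0.711×0.692×(1−α)×786.7 = 277.66
(1−α) = 277.66/387.07 = 0.7173;  α = 0.2827.
Bypass flow = 0.2827×786.7 = 222.37 tonne/day.

222.4 tonne/day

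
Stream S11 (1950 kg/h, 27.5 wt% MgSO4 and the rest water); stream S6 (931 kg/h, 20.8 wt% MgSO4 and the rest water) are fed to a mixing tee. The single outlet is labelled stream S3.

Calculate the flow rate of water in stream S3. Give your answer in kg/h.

water out = water in = 1950×0.725 + 931×0.792 = 2151.1 kg/h.

2151 kg/h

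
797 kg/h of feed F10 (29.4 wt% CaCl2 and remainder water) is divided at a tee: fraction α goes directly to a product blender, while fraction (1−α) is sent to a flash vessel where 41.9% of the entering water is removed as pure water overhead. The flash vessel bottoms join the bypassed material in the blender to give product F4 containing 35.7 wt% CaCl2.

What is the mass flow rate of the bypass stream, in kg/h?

321.5 kg/h

All 797×0.294 = 234.32 kg/h of CaCl2 reaches F4, so F4 = 234.32/0.357 = 656.35 kg/h and vapour = 140.65 kg/h.
The evaporator receives (1−α)·797 of feed at 0.706 water and removes 0.419 of that water:
0.419×0.706×(1−α)×797 = 140.65
(1−α) = 140.65/235.76 = 0.5966;  α = 0.4034.
Bypass flow = 0.4034×797 = 321.54 kg/h.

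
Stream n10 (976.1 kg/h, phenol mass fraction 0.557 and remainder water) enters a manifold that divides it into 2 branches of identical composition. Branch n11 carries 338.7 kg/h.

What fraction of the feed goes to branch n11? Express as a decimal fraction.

0.347

Fraction to n11 = 338.7/976.1 = 0.3470.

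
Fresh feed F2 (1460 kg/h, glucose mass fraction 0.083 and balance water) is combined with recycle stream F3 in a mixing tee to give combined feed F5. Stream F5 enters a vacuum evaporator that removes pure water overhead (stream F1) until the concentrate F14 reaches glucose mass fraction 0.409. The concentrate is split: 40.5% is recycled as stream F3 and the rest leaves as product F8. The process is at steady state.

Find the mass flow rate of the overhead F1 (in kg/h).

1164 kg/h

Overall glucose balance (none leaves overhead): glucose in fresh feed = glucose in product, i.e. 1460×0.083 = (1−0.405)·F14·0.409.
F14 = 121.18/(0.409×0.595) = 497.96 kg/h.
Recycle F3 = 0.405×497.96 = 201.67 kg/h.
Combined feed F5 = 1460 + 201.67 = 1661.7 kg/h.
Overhead F1 = F5 − F14 = 1661.7 − 497.96 = 1163.7 kg/h.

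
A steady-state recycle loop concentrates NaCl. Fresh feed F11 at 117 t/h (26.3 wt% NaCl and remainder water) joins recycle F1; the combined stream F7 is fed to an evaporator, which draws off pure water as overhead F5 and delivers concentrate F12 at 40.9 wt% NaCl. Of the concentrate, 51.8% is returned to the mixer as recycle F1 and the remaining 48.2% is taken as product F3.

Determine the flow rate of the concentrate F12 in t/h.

156.1 t/h

Overall NaCl balance (none leaves overhead): NaCl in fresh feed = NaCl in product, i.e. 117×0.263 = (1−0.518)·F12·0.409.
F12 = 30.771/(0.409×0.482) = 156.09 t/h.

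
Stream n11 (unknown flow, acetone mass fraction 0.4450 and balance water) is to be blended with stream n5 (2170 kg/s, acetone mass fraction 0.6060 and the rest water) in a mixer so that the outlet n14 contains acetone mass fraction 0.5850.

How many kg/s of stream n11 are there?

325.5 kg/s

Let n11 be the unknown flow. Total out = 2170 + n11.
acetone balance: 1315 + 0.445·n11 = 0.585·(2170 + n11)
(0.445 − 0.585)·n11 = 0.585×2170 − 1315 = -45.57
n11 = -45.57 / -0.140 = 325.5 kg/s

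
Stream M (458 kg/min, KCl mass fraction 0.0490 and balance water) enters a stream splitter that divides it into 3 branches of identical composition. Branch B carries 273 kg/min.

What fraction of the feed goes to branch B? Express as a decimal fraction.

0.596

Fraction to B = 273/458 = 0.5961.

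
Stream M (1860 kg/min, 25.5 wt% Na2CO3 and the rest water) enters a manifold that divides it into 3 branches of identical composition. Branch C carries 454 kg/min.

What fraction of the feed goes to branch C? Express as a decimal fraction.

0.244

Fraction to C = 454/1860 = 0.2441.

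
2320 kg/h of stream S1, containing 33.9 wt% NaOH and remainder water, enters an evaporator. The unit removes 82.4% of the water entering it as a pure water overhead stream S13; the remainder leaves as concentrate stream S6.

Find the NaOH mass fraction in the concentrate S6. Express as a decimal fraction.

NaOH is not removed: 2320×0.339 = 786.48 kg/h of NaOH enters S6.
water entering = 2320×0.661 = 1533.5 kg/h; overhead removed = 0.824×1533.5 = 1263.6 kg/h.
Concentrate = 2320 − 1263.6 = 1056.4 kg/h.
Mass fraction = 786.48/1056.4 = 0.745.

0.745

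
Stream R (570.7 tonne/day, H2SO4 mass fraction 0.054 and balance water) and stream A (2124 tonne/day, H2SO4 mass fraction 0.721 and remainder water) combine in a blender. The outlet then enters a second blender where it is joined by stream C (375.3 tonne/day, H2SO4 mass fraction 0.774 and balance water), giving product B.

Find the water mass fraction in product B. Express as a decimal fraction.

Overall, product flow = 3070 tonne/day.
water in = 570.7×0.946 + 2124×0.279 + 375.3×0.226 = 1217.3 tonne/day.
water fraction in B = 0.397.

0.397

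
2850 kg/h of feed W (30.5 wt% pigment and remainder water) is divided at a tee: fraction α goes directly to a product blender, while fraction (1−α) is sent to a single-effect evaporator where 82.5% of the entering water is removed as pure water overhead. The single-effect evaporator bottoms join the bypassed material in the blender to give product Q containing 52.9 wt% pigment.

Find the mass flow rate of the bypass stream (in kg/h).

All 2850×0.305 = 869.25 kg/h of pigment reaches Q, so Q = 869.25/0.529 = 1643.2 kg/h and vapour = 1206.8 kg/h.
The evaporator receives (1−α)·2850 of feed at 0.695 water and removes 0.825 of that water:
0.825×0.695×(1−α)×2850 = 1206.8
(1−α) = 1206.8/1634.1 = 0.7385;  α = 0.2615.
Bypass flow = 0.2615×2850 = 745.26 kg/h.

745.3 kg/h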